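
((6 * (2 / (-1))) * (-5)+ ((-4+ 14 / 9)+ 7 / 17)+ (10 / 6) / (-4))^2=1240518841 / 374544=3312.08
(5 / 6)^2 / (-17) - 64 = -39193 / 612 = -64.04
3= 3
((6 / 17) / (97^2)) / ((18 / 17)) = 1 / 28227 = 0.00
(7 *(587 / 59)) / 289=4109 / 17051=0.24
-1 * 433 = -433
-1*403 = -403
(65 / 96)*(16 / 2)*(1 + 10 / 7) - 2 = 937 / 84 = 11.15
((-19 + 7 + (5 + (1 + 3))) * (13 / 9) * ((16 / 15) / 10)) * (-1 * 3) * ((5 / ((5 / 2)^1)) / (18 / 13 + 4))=1352 / 2625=0.52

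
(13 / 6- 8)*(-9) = 105 / 2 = 52.50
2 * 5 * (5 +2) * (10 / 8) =175 / 2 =87.50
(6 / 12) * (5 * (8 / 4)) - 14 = -9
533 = 533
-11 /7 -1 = -2.57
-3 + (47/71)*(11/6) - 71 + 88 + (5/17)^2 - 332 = -38990189/123114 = -316.70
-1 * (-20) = 20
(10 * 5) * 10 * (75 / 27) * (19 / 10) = 23750 / 9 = 2638.89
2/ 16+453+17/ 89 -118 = 238745/ 712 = 335.32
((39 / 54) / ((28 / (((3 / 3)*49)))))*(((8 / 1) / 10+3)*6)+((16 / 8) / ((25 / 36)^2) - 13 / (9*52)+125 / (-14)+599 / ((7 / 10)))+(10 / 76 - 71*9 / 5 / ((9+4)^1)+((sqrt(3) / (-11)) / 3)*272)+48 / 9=17026767349 / 19451250 - 272*sqrt(3) / 33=861.08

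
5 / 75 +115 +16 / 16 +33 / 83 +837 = 1187063 / 1245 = 953.46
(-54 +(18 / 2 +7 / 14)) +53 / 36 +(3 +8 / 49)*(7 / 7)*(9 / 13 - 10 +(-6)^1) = -2097133 / 22932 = -91.45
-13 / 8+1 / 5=-57 / 40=-1.42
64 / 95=0.67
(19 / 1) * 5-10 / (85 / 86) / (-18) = 14621 / 153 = 95.56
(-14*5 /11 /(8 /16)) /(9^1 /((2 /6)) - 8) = -140 /209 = -0.67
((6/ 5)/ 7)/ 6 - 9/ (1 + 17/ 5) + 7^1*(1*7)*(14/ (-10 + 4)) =-268769/ 2310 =-116.35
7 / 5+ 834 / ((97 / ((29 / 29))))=4849 / 485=10.00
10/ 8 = 1.25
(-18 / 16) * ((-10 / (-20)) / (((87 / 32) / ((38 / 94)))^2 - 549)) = 23104 / 20691735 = 0.00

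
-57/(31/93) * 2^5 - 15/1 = -5487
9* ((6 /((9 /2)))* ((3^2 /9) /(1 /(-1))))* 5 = -60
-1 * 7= -7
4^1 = 4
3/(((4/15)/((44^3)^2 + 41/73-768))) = 23836988495925/292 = 81633522246.32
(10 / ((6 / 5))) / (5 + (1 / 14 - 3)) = 350 / 87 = 4.02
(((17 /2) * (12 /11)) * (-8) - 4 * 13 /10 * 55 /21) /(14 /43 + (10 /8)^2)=-13954016 /300069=-46.50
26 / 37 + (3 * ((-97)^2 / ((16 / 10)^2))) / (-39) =-282.02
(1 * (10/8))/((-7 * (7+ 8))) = -1/84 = -0.01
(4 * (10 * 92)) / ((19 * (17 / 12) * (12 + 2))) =22080 / 2261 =9.77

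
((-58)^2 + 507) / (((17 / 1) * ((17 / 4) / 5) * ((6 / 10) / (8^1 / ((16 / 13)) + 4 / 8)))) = 2709700 / 867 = 3125.37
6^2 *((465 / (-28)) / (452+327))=-4185 / 5453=-0.77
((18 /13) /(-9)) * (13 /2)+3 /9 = -2 /3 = -0.67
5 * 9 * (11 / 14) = 495 / 14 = 35.36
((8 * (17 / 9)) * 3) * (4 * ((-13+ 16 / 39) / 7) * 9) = -267104 / 91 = -2935.21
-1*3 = -3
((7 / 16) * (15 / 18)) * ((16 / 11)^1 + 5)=2485 / 1056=2.35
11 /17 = 0.65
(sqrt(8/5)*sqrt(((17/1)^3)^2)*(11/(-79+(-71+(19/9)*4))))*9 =-4377483*sqrt(10)/3185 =-4346.25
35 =35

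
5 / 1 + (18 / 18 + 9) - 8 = 7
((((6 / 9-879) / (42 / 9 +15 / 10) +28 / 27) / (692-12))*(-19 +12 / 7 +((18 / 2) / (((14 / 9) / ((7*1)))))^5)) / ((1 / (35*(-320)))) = 8619137898791225 / 33966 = 253757813660.46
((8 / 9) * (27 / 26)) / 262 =6 / 1703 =0.00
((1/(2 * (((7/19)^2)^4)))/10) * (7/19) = 54.27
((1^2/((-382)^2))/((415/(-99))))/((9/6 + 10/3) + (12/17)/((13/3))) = -65637/200599898750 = -0.00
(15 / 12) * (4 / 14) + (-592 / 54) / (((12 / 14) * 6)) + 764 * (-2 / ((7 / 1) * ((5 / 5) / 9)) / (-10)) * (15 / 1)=10019171 / 3402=2945.08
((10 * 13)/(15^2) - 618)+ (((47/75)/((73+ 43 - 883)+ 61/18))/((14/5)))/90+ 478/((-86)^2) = -24711494391742/40027845375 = -617.36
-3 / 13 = -0.23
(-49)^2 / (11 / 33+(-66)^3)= -7203 / 862487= -0.01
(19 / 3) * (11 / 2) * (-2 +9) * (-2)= -1463 / 3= -487.67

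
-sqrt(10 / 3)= -sqrt(30) / 3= -1.83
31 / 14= 2.21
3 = 3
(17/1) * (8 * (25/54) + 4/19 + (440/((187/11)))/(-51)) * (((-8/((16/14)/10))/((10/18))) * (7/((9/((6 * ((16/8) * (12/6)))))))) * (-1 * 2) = 272429.62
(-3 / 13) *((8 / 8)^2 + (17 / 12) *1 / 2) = -41 / 104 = -0.39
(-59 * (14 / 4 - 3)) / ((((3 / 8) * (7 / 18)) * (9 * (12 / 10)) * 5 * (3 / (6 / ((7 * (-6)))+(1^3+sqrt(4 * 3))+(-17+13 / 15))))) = 378544 / 19845 - 472 * sqrt(3) / 189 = 14.75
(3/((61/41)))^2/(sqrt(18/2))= 5043/3721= 1.36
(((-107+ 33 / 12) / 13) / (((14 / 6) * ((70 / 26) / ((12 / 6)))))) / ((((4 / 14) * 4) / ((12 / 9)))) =-417 / 140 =-2.98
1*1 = 1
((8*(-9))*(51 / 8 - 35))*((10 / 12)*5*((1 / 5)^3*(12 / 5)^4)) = 7122816 / 3125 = 2279.30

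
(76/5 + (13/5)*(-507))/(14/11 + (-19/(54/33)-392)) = 257994/79663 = 3.24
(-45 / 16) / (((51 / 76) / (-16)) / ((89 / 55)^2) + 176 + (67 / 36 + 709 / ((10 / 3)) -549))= 1219041900 / 68680238071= 0.02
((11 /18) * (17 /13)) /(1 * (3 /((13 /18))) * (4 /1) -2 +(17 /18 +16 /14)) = 1309 /27359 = 0.05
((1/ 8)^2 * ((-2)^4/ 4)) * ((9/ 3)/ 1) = 3/ 16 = 0.19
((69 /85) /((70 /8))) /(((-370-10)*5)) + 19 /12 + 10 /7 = 7296221 /2422500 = 3.01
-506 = -506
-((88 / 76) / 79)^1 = -22 / 1501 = -0.01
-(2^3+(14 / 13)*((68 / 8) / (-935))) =-5713 / 715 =-7.99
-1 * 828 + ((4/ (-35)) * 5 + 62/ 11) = -63366/ 77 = -822.94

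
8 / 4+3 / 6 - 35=-65 / 2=-32.50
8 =8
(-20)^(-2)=1/ 400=0.00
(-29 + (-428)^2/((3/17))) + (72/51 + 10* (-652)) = 52606249/51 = 1031495.08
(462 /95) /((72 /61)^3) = 17477537 /5909760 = 2.96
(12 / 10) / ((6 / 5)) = 1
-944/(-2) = 472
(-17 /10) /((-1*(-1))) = -1.70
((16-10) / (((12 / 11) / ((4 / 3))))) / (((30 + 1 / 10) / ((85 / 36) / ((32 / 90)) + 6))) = 44495 / 14448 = 3.08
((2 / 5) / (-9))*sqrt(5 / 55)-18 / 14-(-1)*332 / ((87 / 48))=36923 / 203-2*sqrt(11) / 495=181.87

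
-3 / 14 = -0.21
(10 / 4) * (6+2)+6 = 26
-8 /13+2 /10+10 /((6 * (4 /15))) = 1517 /260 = 5.83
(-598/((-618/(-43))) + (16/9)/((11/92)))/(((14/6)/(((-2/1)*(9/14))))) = 817995/55517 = 14.73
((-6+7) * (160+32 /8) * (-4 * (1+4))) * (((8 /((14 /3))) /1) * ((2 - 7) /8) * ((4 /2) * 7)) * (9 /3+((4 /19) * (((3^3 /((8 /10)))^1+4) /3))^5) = 1317047951520800 /200564019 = 6566720.98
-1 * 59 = -59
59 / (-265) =-59 / 265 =-0.22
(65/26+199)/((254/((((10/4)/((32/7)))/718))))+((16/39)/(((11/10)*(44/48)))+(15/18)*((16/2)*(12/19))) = 3221840564135/697670651392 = 4.62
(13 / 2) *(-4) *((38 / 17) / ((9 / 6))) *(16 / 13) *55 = -133760 / 51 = -2622.75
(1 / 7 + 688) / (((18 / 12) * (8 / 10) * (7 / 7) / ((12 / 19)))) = 48170 / 133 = 362.18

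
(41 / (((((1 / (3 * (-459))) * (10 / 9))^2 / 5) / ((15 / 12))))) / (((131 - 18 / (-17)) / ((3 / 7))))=321149264859 / 251440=1277240.16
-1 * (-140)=140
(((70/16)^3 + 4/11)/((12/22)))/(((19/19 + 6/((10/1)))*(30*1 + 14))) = 789455/360448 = 2.19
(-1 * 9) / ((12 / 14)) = -21 / 2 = -10.50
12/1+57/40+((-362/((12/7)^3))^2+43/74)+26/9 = 715378519553/138101760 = 5180.08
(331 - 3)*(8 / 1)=2624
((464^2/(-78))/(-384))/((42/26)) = 841/189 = 4.45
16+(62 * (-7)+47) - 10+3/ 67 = -25524/ 67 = -380.96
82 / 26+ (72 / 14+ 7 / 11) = 8.93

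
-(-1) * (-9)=-9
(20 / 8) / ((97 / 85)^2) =36125 / 18818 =1.92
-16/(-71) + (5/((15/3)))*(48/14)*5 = 8632/497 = 17.37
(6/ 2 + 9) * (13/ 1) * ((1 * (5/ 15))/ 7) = 52/ 7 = 7.43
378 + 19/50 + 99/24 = 382.50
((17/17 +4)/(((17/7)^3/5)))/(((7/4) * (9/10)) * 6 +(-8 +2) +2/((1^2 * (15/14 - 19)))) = 43046500/82336967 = 0.52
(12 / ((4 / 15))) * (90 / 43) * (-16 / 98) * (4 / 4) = -32400 / 2107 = -15.38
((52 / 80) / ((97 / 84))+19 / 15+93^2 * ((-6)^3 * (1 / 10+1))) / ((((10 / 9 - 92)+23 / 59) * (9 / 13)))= 458669962322 / 13984005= 32799.61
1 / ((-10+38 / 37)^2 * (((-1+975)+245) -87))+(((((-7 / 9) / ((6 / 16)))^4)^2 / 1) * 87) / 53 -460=63583536025914251350511 / 622568757230662771008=102.13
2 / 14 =1 / 7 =0.14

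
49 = 49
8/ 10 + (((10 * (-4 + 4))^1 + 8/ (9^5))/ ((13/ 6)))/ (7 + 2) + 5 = 66784499/ 11514555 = 5.80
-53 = -53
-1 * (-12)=12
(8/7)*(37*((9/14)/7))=1332/343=3.88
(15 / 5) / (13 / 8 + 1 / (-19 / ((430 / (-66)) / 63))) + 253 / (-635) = 471641291 / 327172955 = 1.44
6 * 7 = 42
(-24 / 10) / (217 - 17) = -3 / 250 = -0.01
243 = 243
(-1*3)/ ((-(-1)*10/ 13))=-39/ 10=-3.90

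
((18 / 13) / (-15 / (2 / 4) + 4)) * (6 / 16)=-27 / 1352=-0.02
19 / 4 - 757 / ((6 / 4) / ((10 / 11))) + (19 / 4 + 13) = -28795 / 66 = -436.29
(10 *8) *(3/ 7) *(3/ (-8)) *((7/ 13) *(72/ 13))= -6480/ 169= -38.34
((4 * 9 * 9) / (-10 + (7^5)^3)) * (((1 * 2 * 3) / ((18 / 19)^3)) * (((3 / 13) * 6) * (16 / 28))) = 54872 / 144009365801301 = 0.00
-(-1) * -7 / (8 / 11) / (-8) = 77 / 64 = 1.20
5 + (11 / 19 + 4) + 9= 353 / 19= 18.58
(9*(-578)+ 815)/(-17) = 4387/17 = 258.06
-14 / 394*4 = -28 / 197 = -0.14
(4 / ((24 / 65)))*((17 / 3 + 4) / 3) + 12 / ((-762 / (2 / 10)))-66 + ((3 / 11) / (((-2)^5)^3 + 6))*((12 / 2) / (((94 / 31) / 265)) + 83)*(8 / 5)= -9032590734337 / 290401221330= -31.10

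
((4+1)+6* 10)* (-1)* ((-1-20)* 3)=4095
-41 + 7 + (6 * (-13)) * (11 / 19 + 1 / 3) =-1998 / 19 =-105.16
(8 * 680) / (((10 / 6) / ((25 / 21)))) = 27200 / 7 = 3885.71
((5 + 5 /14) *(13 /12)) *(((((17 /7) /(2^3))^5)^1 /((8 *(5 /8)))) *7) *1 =92290705 /4405854208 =0.02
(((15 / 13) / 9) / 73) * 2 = 10 / 2847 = 0.00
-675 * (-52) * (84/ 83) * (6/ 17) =17690400/ 1411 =12537.49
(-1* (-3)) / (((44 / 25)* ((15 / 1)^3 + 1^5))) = 75 / 148544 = 0.00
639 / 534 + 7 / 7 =391 / 178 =2.20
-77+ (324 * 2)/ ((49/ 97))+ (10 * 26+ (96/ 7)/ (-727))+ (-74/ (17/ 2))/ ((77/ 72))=9709910979/ 6661501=1457.62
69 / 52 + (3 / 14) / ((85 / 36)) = 43863 / 30940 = 1.42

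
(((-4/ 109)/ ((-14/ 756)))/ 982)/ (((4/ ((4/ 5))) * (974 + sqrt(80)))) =26298/ 63459886655 - 108 * sqrt(5)/ 63459886655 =0.00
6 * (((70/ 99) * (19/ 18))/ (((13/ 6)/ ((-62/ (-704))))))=20615/ 113256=0.18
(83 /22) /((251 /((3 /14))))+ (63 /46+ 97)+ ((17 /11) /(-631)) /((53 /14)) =5849646448839 /59464463212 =98.37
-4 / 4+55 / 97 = -42 / 97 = -0.43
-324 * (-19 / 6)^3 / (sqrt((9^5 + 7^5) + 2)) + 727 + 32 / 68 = 6859 * sqrt(75858) / 50572 + 12367 / 17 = 764.83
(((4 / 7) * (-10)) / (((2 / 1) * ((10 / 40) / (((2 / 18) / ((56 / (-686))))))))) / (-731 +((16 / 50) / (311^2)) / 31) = -10494228500 / 493153780653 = -0.02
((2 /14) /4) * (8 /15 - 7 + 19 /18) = -487 /2520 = -0.19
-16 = -16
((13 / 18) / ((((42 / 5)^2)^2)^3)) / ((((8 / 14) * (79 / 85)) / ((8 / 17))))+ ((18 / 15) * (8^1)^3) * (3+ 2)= 9401220888137515768209041 / 3060293257857259081728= 3072.00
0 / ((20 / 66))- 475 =-475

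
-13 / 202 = -0.06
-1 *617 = -617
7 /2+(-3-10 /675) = 131 /270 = 0.49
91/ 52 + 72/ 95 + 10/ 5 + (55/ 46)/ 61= 2413789/ 533140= 4.53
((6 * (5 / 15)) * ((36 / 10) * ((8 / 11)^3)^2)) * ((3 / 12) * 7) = 16515072 / 8857805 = 1.86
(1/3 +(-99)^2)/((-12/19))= -139669/9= -15518.78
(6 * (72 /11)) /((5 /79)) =34128 /55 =620.51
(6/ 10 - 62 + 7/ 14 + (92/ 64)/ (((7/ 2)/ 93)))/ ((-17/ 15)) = 19071/ 952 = 20.03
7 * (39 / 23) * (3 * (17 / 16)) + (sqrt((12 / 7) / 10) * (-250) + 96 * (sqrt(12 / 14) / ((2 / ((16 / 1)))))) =-50 * sqrt(210) / 7 + 13923 / 368 + 768 * sqrt(42) / 7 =645.35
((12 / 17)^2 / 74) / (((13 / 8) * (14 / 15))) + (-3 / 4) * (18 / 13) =-2012337 / 1946126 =-1.03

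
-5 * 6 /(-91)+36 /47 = 4686 /4277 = 1.10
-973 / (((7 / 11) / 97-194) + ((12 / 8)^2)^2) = 5.15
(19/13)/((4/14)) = 133/26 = 5.12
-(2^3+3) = -11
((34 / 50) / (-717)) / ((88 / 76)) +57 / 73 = 22454371 / 28787550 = 0.78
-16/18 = -8/9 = -0.89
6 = 6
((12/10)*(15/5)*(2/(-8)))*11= -99/10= -9.90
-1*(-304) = 304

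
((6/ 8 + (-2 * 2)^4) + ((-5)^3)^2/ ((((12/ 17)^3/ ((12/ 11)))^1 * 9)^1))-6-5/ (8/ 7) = 80277947/ 14256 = 5631.17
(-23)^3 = -12167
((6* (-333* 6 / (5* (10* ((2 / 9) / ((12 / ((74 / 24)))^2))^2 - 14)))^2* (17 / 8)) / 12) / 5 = 80391458338447303725023232 / 464218594712430045951125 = 173.18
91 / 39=7 / 3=2.33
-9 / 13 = -0.69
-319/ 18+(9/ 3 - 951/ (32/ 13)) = -115507/ 288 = -401.07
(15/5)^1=3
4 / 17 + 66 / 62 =685 / 527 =1.30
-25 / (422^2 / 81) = -0.01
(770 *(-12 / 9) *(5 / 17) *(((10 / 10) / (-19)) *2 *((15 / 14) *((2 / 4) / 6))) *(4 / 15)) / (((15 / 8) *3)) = 3520 / 26163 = 0.13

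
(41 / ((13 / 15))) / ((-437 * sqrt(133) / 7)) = -615 * sqrt(133) / 107939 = -0.07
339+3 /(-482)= 163395 /482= 338.99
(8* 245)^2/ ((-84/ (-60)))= 2744000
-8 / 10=-4 / 5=-0.80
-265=-265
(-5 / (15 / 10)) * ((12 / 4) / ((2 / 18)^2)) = -810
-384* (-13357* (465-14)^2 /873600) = 1194209.74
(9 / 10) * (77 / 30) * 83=19173 / 100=191.73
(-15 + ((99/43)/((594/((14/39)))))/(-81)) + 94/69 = -127822778/9372753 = -13.64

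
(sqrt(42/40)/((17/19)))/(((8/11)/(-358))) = -37411 * sqrt(105)/680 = -563.75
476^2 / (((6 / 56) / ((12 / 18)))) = 12688256 / 9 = 1409806.22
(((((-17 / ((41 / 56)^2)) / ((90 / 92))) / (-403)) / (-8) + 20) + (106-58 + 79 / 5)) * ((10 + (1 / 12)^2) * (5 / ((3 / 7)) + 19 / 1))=84658192631287 / 3292372980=25713.43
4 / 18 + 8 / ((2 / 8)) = 290 / 9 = 32.22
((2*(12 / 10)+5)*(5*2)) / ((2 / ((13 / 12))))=481 / 12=40.08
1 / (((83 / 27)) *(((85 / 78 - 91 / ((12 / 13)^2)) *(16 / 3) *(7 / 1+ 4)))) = -9477 / 180670831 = -0.00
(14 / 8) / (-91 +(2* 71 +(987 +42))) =7 / 4320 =0.00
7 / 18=0.39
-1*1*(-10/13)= 0.77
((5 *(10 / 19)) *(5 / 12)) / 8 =0.14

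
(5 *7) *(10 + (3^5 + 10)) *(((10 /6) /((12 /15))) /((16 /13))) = 2991625 /192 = 15581.38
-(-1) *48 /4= 12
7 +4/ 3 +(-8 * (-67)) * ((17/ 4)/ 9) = 2353/ 9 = 261.44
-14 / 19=-0.74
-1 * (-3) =3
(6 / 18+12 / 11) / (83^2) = 0.00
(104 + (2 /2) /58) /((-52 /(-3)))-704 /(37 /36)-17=-77664905 /111592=-695.97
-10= -10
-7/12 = -0.58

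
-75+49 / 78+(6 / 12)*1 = -73.87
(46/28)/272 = 0.01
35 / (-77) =-5 / 11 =-0.45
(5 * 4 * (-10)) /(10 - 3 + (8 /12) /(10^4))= -3000000 /105001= -28.57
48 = 48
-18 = -18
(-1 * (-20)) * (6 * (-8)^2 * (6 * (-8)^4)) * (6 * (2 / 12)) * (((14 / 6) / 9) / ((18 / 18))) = 146800640 / 3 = 48933546.67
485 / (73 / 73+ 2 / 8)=388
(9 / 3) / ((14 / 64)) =96 / 7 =13.71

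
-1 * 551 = -551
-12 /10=-6 /5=-1.20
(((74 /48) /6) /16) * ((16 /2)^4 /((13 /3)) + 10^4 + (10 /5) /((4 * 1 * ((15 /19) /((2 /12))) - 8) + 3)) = 77508451 /440960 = 175.77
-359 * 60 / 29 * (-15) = 323100 / 29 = 11141.38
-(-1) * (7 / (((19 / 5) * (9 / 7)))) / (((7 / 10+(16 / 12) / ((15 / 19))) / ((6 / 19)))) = 2940 / 15523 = 0.19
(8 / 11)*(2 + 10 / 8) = 2.36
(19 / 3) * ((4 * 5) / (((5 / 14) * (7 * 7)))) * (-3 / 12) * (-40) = 1520 / 21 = 72.38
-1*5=-5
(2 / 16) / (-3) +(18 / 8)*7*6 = 2267 / 24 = 94.46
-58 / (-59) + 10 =648 / 59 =10.98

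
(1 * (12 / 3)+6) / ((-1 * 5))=-2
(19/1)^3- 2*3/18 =20576/3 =6858.67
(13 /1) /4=13 /4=3.25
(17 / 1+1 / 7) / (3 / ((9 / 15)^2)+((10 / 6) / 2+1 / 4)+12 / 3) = 1440 / 1127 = 1.28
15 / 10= 3 / 2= 1.50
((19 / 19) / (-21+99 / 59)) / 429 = -59 / 489060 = -0.00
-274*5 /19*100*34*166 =-40696210.53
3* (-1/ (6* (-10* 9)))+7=7.01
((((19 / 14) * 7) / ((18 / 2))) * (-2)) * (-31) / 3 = 589 / 27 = 21.81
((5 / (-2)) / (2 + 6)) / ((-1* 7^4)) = 0.00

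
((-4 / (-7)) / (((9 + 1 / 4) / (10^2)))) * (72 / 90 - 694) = -1109120 / 259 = -4282.32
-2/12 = -1/6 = -0.17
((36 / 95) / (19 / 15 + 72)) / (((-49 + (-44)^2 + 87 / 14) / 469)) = 11256 / 8784935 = 0.00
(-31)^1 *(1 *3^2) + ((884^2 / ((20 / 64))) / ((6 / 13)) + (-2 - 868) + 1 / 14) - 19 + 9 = 1137556561 / 210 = 5416936.00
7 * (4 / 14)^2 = 4 / 7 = 0.57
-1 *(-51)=51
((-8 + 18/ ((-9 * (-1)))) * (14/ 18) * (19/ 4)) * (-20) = 443.33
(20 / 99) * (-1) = -20 / 99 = -0.20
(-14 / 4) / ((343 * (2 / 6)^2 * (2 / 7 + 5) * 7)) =-0.00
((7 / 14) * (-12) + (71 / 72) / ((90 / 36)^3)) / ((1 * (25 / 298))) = -1990342 / 28125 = -70.77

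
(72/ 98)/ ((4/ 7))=9/ 7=1.29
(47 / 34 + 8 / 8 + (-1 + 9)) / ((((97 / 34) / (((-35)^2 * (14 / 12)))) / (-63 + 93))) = 15134875 / 97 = 156029.64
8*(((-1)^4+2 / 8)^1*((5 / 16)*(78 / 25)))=9.75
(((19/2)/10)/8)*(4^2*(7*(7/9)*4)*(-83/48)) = -77273/1080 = -71.55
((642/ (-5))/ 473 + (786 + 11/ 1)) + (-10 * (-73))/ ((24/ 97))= 106343981/ 28380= 3747.15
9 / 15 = 3 / 5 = 0.60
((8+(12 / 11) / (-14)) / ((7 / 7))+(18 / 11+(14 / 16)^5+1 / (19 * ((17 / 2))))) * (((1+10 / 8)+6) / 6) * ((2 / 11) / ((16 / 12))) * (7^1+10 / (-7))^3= 1461547364850261 / 4472571428864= 326.78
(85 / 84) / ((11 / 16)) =340 / 231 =1.47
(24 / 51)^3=0.10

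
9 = 9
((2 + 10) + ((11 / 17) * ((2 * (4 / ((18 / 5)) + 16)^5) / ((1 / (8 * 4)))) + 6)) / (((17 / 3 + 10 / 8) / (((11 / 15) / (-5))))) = -536610373709432 / 416590695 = -1288099.76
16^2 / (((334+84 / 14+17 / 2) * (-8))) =-64 / 697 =-0.09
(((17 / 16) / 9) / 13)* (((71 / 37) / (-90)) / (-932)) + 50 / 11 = 290493229277 / 63908507520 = 4.55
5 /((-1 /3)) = -15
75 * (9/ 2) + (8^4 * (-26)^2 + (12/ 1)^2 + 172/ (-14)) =38771113/ 14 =2769365.21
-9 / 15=-3 / 5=-0.60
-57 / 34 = -1.68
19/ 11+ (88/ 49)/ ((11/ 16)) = 2339/ 539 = 4.34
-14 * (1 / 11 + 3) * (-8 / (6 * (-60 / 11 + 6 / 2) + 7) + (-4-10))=30856 / 55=561.02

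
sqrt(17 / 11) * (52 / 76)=13 * sqrt(187) / 209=0.85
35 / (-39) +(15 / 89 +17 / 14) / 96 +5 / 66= -13808491 / 17105088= -0.81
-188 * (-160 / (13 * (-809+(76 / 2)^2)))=3.64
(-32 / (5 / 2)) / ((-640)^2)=-1 / 32000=-0.00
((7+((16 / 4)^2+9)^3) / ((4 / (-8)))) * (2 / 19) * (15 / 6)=-156320 / 19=-8227.37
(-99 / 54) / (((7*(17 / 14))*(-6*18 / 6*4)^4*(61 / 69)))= -253 / 27868188672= -0.00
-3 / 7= -0.43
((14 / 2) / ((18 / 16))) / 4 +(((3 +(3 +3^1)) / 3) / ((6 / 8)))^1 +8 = 122 / 9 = 13.56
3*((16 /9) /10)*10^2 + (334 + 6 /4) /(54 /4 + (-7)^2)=22013 /375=58.70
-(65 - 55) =-10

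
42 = 42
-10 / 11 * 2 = -20 / 11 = -1.82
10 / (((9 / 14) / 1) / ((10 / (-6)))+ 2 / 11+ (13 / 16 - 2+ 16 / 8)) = 16.43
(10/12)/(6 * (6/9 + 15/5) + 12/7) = 35/996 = 0.04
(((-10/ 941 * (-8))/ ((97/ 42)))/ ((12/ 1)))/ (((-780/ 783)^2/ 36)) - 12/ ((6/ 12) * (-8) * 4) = 265720179/ 308516260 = 0.86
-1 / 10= -0.10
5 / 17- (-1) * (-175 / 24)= -2855 / 408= -7.00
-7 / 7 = -1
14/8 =7/4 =1.75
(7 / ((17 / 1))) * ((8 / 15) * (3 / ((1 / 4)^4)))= 14336 / 85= 168.66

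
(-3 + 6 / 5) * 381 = -3429 / 5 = -685.80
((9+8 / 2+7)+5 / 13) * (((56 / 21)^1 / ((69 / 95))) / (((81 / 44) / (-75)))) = -3049.12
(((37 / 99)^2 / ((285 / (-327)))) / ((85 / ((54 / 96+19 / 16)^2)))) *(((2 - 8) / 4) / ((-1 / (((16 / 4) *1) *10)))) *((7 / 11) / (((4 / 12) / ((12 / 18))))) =-51182803 / 116076510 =-0.44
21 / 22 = 0.95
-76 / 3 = -25.33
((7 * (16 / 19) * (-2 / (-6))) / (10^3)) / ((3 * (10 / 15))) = 7 / 7125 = 0.00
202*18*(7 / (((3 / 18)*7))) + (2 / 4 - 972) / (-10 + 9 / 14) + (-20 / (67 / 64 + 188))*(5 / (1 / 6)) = 11579070601 / 528323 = 21916.65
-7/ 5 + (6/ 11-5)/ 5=-126/ 55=-2.29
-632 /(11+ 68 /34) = -632 /13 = -48.62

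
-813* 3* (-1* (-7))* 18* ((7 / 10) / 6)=-358533 / 10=-35853.30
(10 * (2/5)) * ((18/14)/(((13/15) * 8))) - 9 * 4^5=-1677177/182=-9215.26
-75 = -75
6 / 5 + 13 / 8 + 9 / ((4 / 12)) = 1193 / 40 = 29.82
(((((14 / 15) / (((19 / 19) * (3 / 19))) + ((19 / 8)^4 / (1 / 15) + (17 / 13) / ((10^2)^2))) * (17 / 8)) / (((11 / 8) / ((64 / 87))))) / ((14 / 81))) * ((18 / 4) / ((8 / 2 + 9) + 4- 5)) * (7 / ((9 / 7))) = 6488.59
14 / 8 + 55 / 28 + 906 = 6368 / 7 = 909.71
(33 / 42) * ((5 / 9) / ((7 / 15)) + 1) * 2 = 506 / 147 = 3.44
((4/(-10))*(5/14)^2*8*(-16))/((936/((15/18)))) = 100/17199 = 0.01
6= 6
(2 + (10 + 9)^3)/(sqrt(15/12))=13722*sqrt(5)/5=6136.66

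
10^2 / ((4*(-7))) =-25 / 7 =-3.57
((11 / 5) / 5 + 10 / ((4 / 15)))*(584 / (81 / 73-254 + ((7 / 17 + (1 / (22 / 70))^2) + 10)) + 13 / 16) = -257321665511 / 3987498400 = -64.53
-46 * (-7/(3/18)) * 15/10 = 2898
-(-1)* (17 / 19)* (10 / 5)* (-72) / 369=-272 / 779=-0.35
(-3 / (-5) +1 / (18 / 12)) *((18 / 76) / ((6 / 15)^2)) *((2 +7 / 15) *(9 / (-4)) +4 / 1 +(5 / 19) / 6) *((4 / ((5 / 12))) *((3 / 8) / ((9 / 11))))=-18887 / 1520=-12.43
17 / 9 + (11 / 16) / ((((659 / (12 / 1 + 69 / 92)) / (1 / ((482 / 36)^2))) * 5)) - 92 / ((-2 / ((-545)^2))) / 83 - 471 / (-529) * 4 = 199192454634909605323 / 1210001087342160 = 164621.72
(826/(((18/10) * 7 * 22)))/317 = 295/31383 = 0.01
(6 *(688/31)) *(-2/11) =-8256/341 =-24.21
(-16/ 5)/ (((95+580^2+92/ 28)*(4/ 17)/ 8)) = -0.00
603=603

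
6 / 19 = 0.32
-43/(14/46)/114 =-989/798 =-1.24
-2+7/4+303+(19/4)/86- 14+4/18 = 894829/3096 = 289.03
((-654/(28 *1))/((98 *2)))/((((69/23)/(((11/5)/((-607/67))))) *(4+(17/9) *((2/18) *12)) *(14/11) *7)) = 0.00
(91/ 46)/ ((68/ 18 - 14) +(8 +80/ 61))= -49959/ 23000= -2.17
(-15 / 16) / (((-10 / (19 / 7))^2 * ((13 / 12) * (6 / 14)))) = -1083 / 7280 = -0.15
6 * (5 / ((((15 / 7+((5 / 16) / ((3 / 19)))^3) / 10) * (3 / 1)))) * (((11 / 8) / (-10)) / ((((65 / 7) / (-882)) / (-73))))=-959497684992 / 99586565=-9634.81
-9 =-9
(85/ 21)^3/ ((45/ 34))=4176050/ 83349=50.10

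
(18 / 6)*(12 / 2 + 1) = 21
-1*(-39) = 39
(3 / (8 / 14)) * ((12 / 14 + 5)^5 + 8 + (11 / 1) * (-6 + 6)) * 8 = 695943942 / 2401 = 289855.87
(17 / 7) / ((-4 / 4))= -17 / 7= -2.43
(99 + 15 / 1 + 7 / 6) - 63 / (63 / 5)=661 / 6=110.17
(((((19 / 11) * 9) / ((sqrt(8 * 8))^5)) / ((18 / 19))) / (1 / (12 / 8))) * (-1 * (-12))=3249 / 360448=0.01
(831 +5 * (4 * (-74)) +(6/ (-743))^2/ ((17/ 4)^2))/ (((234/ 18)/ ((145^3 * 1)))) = -315663357399519625/ 2074048093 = -152196739.54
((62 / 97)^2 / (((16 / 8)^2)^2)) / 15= 961 / 564540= 0.00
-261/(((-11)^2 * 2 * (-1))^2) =-261/58564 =-0.00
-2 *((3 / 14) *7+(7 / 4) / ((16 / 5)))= -131 / 32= -4.09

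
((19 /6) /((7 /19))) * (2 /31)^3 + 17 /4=10641163 /2502444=4.25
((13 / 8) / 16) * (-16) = -13 / 8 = -1.62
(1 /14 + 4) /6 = 19 /28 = 0.68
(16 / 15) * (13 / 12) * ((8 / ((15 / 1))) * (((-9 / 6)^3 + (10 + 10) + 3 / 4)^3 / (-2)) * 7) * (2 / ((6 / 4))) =-244391329 / 16200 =-15085.88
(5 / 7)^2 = 25 / 49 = 0.51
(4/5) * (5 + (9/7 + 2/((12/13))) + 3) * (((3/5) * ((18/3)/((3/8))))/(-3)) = -15392/525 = -29.32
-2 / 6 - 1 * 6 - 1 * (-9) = 8 / 3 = 2.67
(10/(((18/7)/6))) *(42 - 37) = 350/3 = 116.67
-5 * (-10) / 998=25 / 499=0.05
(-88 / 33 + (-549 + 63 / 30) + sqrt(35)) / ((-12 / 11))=181357 / 360 - 11*sqrt(35) / 12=498.35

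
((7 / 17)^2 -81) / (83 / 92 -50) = 2149120 / 1305413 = 1.65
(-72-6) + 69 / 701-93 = -119802 / 701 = -170.90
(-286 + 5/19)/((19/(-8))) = 43432/361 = 120.31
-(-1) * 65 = 65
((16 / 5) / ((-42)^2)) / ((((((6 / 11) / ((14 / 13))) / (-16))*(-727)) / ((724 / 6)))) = 254848 / 26793585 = 0.01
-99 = -99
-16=-16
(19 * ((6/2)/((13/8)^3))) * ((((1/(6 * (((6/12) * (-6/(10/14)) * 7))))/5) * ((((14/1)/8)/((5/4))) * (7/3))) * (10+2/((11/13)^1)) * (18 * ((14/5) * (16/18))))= -27.25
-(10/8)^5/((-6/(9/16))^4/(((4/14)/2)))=-253125/7516192768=-0.00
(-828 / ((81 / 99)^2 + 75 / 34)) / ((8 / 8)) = -1135464 / 3943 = -287.97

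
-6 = -6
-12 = -12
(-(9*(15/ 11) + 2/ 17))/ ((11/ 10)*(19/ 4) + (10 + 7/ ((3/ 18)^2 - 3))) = -1416680/ 1471503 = -0.96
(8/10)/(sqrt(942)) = 2*sqrt(942)/2355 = 0.03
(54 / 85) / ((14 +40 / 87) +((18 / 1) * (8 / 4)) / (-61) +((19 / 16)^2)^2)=18781175808 / 468813790855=0.04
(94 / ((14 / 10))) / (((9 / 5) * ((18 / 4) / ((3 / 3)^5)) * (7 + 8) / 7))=940 / 243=3.87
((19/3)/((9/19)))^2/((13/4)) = 55.01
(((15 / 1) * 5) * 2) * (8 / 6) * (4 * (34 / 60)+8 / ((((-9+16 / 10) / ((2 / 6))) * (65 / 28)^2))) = 8253200 / 18759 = 439.96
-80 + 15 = -65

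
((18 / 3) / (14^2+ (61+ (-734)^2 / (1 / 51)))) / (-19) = -6 / 522059447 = -0.00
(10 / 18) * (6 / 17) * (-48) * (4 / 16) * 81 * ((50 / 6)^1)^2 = -225000 / 17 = -13235.29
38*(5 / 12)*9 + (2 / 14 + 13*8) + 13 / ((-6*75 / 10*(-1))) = 155567 / 630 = 246.93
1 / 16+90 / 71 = 1511 / 1136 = 1.33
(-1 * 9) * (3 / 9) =-3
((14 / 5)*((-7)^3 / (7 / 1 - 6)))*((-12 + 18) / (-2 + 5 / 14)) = 403368 / 115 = 3507.55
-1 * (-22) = 22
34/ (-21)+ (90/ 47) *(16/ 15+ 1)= 2308/ 987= 2.34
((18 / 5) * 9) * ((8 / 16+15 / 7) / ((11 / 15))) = 8991 / 77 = 116.77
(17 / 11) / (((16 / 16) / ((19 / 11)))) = 323 / 121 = 2.67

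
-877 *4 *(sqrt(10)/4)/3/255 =-3.63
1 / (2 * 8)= 0.06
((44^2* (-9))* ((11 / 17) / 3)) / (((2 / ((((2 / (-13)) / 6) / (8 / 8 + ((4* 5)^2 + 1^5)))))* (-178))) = -2662 / 3953469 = -0.00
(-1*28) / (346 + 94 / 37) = -259 / 3224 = -0.08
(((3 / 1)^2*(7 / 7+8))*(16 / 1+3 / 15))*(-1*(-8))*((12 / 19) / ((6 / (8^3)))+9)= 12544632 / 19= 660243.79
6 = 6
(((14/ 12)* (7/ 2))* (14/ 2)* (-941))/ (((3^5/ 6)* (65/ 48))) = -2582104/ 5265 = -490.43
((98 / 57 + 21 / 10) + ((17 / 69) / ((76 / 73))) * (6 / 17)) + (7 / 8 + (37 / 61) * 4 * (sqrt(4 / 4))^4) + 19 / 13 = 360357877 / 41584920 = 8.67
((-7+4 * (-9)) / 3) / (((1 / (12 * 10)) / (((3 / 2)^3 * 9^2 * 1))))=-470205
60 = 60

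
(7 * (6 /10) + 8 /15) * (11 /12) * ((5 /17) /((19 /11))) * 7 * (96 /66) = 21868 /2907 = 7.52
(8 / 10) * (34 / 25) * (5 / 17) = 0.32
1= 1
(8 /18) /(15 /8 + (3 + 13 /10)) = 160 /2223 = 0.07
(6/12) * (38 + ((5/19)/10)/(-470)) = 678679/35720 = 19.00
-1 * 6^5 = -7776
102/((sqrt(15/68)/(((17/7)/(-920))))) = -0.57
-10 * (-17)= 170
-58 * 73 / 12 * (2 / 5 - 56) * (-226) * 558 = -12369639468 / 5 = -2473927893.60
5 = 5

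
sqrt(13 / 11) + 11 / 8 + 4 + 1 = sqrt(143) / 11 + 51 / 8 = 7.46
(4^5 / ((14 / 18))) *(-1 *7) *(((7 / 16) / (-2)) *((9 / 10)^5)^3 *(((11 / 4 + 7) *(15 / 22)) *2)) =1517623534669657779 / 275000000000000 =5518.63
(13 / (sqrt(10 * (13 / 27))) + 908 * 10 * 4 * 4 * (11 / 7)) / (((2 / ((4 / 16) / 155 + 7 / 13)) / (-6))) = -1043466336 / 2821 - 39177 * sqrt(390) / 80600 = -369901.95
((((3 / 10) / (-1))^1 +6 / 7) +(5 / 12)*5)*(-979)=-1085711 / 420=-2585.03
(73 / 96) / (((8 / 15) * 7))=365 / 1792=0.20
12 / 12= 1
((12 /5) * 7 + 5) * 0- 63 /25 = -63 /25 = -2.52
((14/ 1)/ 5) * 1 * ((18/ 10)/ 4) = 63/ 50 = 1.26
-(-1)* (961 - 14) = 947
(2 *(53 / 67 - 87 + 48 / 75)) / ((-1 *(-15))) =-95552 / 8375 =-11.41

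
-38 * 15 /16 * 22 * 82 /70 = -25707 /28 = -918.11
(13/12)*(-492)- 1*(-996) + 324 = 787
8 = 8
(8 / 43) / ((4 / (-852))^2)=8440.74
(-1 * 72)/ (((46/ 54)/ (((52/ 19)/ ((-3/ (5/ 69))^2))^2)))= -13520000/ 62735035221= -0.00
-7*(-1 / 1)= 7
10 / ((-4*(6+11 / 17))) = -85 / 226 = -0.38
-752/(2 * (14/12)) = -2256/7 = -322.29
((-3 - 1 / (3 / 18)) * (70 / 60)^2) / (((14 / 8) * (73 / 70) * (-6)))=245 / 219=1.12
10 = 10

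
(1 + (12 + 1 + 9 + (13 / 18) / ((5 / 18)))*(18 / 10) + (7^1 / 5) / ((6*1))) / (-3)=-6827 / 450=-15.17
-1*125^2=-15625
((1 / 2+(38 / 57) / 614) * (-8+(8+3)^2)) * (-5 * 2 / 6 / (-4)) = 521495 / 22104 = 23.59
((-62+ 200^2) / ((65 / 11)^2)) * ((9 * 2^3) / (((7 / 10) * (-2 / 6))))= -2087639136 / 5915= -352939.84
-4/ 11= -0.36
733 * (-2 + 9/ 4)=733/ 4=183.25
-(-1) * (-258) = -258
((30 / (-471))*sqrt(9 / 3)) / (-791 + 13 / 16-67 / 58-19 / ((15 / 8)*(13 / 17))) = 904800*sqrt(3) / 11429546777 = 0.00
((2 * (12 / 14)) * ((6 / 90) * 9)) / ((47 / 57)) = 2052 / 1645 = 1.25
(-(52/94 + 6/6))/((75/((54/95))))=-1314/111625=-0.01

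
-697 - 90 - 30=-817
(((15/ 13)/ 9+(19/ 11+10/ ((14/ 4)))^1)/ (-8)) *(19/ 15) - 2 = -123701/ 45045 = -2.75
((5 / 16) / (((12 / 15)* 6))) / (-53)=-25 / 20352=-0.00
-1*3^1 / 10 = -3 / 10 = -0.30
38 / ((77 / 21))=114 / 11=10.36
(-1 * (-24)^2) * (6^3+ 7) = -128448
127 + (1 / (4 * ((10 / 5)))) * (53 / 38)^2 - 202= -74.76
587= 587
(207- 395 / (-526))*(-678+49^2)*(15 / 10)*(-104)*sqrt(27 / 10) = -91756064.39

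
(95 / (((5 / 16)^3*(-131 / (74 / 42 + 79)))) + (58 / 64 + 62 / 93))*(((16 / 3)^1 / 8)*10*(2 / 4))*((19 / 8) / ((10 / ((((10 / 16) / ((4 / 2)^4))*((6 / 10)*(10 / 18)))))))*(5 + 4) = -26727948869 / 150241280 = -177.90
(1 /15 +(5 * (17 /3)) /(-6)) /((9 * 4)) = -419 /3240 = -0.13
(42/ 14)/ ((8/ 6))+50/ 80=23/ 8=2.88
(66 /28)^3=35937 /2744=13.10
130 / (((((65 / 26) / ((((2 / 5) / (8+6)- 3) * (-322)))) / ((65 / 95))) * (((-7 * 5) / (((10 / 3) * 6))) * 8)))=-1616992 / 665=-2431.57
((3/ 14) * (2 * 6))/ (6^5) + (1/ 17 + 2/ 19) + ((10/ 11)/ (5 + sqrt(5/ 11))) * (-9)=-1467325/ 976752 + sqrt(55)/ 33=-1.28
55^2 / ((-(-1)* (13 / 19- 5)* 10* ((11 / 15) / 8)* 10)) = -3135 / 41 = -76.46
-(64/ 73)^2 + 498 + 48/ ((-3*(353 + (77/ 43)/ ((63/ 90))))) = 40508300242/ 81475081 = 497.19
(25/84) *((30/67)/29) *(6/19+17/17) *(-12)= -18750/258419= -0.07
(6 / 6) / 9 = 1 / 9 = 0.11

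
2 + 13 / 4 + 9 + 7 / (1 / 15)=477 / 4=119.25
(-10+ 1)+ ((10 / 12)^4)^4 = -25237401276479 / 2821109907456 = -8.95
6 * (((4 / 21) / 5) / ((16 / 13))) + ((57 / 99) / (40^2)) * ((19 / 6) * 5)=16979 / 88704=0.19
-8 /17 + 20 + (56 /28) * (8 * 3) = 1148 /17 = 67.53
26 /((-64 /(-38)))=247 /16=15.44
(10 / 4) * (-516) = -1290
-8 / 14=-4 / 7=-0.57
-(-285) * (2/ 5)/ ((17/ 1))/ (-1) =-114/ 17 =-6.71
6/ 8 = 3/ 4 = 0.75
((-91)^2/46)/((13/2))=637/23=27.70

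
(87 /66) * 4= 58 /11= 5.27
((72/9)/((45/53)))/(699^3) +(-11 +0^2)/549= -18784239581/937505611755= -0.02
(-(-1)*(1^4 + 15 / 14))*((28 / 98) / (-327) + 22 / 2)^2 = 18382558541 / 73353294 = 250.60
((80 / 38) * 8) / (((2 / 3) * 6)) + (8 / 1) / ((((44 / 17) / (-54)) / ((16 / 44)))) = -129856 / 2299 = -56.48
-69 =-69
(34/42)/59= 17/1239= 0.01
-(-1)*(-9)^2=81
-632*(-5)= 3160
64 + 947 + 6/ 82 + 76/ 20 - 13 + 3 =205999/ 205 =1004.87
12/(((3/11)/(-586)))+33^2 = -24695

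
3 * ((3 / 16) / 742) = 9 / 11872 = 0.00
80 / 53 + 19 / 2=1167 / 106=11.01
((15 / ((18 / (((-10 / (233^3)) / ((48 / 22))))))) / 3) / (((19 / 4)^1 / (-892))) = 0.00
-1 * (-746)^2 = -556516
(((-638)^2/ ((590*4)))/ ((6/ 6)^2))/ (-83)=-101761/ 48970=-2.08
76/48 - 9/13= 139/156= 0.89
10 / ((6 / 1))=1.67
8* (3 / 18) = 4 / 3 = 1.33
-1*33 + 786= 753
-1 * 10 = -10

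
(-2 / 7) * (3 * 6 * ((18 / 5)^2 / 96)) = -243 / 350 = -0.69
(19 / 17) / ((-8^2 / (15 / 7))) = -285 / 7616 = -0.04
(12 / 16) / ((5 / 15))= 9 / 4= 2.25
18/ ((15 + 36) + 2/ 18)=81/ 230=0.35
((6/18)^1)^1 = 1/3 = 0.33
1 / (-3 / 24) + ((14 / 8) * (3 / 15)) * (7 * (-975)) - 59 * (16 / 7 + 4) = -77493 / 28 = -2767.61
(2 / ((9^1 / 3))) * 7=14 / 3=4.67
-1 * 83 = -83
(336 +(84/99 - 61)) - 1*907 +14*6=-547.15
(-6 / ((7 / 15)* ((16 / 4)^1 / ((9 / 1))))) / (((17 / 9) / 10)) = -18225 / 119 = -153.15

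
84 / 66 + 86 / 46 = 795 / 253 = 3.14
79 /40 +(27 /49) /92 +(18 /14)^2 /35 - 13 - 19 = -1891579 /63112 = -29.97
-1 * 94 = -94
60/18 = 10/3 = 3.33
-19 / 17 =-1.12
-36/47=-0.77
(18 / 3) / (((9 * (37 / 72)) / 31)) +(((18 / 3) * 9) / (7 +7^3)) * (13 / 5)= 1314987 / 32375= 40.62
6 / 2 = 3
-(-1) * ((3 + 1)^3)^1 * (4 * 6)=1536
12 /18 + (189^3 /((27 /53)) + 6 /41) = 1630056493 /123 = 13252491.81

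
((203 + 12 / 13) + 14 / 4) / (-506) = -5393 / 13156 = -0.41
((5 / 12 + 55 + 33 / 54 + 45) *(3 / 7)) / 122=3637 / 10248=0.35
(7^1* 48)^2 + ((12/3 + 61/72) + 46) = 112946.85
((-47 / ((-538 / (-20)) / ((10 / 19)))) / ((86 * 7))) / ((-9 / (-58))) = -136300 / 13845699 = -0.01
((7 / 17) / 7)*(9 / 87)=3 / 493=0.01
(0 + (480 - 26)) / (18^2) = 227 / 162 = 1.40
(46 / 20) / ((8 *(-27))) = -23 / 2160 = -0.01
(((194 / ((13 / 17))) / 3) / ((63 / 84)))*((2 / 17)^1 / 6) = 776 / 351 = 2.21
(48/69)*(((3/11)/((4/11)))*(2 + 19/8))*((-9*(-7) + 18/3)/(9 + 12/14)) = 735/46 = 15.98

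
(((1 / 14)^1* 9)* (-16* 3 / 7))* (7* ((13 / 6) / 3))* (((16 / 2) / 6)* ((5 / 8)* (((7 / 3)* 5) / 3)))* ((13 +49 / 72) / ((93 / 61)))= -648.07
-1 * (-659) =659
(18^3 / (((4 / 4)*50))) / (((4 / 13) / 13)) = 123201 / 25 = 4928.04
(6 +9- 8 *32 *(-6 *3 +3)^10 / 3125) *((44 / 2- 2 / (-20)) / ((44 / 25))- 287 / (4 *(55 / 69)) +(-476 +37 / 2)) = 2223842026333857 / 88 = 25270932117430.19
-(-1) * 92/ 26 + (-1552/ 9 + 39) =-15199/ 117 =-129.91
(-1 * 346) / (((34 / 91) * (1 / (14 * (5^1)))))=-1102010 / 17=-64824.12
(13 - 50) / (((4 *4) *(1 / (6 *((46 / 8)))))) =-2553 / 32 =-79.78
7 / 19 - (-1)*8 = 159 / 19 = 8.37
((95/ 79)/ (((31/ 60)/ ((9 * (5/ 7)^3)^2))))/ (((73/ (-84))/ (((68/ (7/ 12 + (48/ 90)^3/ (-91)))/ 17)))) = -60771262500000000/ 306727587521929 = -198.13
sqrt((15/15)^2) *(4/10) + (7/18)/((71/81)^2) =45679/50410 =0.91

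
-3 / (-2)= 3 / 2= 1.50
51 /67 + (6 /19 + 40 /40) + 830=1059234 /1273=832.08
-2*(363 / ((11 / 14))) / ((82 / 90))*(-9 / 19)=374220 / 779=480.39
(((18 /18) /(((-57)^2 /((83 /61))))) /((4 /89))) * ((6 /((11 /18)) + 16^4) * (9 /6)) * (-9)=-3994542411 /484462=-8245.32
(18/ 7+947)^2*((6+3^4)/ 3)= 1281295661/ 49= 26148891.04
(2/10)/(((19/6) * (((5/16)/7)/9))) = 6048/475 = 12.73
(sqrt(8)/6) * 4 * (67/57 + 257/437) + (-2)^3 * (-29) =9248 * sqrt(2)/3933 + 232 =235.33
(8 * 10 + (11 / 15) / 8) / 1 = 9611 / 120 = 80.09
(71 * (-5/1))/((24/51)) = -6035/8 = -754.38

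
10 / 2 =5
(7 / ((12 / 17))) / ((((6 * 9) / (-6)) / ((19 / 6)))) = -2261 / 648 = -3.49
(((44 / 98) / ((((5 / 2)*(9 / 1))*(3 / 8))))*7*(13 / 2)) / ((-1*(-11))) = 208 / 945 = 0.22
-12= -12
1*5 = 5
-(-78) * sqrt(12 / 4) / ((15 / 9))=234 * sqrt(3) / 5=81.06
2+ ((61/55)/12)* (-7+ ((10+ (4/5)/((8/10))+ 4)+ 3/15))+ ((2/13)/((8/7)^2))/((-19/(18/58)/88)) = 15297097/5909475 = 2.59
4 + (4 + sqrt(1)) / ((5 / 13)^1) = 17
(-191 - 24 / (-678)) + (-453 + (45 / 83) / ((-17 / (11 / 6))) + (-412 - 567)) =-517559335 / 318886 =-1623.02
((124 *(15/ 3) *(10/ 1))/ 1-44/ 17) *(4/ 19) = 421424/ 323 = 1304.72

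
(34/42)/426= 17/8946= 0.00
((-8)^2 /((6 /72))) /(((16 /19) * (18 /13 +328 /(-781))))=4629768 /4897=945.43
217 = 217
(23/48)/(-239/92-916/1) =-529/1014132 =-0.00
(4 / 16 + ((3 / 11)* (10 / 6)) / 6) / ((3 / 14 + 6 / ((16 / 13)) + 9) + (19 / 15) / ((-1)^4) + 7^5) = 3010 / 155438569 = 0.00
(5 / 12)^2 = 25 / 144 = 0.17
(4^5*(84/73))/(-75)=-28672/1825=-15.71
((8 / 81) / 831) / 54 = 4 / 1817397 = 0.00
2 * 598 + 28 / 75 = 89728 / 75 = 1196.37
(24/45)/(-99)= -8/1485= -0.01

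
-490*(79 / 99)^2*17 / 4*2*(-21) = 181956355 / 3267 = 55695.24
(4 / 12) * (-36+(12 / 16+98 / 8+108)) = 85 / 3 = 28.33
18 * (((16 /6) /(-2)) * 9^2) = -1944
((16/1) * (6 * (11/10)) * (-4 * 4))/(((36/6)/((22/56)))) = -3872/35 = -110.63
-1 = -1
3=3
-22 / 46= -11 / 23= -0.48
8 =8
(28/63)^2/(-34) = -8/1377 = -0.01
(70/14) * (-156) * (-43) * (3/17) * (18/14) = 905580/119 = 7609.92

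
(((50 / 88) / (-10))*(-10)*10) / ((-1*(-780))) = 25 / 3432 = 0.01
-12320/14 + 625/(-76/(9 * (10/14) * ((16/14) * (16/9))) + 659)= -91867920/104509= -879.04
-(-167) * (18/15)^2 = 6012/25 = 240.48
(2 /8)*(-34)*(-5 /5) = 17 /2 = 8.50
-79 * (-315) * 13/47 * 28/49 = 184860/47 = 3933.19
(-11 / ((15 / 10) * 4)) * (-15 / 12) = 55 / 24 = 2.29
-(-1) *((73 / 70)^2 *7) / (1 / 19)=101251 / 700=144.64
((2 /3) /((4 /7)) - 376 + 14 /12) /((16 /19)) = -21299 /48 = -443.73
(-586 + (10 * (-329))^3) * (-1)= 35611289586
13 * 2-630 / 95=368 / 19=19.37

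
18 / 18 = 1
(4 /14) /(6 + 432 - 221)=2 /1519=0.00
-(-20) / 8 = 5 / 2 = 2.50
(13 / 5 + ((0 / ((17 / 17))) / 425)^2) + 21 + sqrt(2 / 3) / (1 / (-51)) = 118 / 5 - 17 * sqrt(6) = -18.04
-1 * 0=0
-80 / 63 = -1.27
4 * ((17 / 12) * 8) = 45.33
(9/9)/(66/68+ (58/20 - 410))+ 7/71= 235612/2450991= 0.10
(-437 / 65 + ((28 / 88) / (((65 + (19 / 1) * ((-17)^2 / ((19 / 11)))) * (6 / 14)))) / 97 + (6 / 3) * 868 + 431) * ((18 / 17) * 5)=8748640151907 / 764957908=11436.76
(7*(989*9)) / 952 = 8901 / 136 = 65.45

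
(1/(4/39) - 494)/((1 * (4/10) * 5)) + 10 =-1857/8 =-232.12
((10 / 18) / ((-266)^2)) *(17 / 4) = 85 / 2547216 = 0.00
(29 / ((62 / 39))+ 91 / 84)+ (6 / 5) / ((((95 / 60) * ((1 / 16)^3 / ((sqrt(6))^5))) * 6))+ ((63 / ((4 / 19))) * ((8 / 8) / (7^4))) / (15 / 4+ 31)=342813565 / 17735844+ 1769472 * sqrt(6) / 95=45643.58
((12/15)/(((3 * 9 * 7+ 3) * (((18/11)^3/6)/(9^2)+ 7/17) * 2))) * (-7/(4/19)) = -3009391/18280320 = -0.16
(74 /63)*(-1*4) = -296 /63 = -4.70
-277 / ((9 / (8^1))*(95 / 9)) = -2216 / 95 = -23.33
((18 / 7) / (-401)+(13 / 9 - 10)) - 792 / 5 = -21089801 / 126315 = -166.96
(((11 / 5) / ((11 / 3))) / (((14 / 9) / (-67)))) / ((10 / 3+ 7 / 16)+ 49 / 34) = -738072 / 148855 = -4.96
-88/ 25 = -3.52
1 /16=0.06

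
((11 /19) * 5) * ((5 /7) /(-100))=-11 /532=-0.02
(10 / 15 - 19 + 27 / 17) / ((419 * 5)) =-854 / 106845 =-0.01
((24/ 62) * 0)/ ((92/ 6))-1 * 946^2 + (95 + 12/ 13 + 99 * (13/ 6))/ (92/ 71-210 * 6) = -2079398753329/ 2323568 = -894916.25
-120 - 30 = -150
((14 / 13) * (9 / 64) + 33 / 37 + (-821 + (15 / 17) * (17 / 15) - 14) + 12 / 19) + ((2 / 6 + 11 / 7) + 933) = 629983637 / 6141408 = 102.58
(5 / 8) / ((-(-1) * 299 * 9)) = 0.00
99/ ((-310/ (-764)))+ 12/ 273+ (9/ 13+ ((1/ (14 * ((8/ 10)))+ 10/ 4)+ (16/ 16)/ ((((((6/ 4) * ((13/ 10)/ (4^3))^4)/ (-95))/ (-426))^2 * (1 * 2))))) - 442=88922857894549747504183107886566643/ 7080542658280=12558763104204052637317.78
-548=-548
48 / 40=1.20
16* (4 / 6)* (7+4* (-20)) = -2336 / 3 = -778.67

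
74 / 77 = 0.96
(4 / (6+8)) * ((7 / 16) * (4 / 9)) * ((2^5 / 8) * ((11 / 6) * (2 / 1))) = 22 / 27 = 0.81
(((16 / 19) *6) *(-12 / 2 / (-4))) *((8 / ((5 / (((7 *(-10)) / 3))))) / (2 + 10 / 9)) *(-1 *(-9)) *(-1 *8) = 124416 / 19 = 6548.21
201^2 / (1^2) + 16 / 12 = 121207 / 3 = 40402.33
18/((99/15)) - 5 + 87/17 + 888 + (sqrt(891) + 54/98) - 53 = 9* sqrt(11) + 7682222/9163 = 868.25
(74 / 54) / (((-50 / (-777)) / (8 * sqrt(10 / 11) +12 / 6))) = 9583 / 225 +38332 * sqrt(110) / 2475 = 205.03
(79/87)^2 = 6241/7569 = 0.82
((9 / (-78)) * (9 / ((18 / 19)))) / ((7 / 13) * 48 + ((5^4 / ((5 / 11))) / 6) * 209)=-171 / 7475782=-0.00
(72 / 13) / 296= 9 / 481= 0.02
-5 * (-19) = 95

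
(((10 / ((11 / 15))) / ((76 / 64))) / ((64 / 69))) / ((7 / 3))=15525 / 2926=5.31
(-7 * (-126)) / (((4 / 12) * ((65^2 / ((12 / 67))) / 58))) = 1841616 / 283075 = 6.51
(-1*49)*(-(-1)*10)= -490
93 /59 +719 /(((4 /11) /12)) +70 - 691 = 1363347 /59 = 23107.58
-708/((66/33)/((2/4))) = -177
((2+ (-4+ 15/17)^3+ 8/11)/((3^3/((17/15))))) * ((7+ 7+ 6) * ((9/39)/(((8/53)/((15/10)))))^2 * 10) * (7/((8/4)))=-146514616955/34384064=-4261.12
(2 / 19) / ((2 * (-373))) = -1 / 7087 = -0.00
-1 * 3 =-3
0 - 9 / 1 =-9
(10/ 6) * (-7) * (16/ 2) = -280/ 3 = -93.33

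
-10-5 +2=-13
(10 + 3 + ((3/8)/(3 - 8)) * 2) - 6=137/20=6.85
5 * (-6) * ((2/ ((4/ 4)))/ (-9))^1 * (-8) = -160/ 3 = -53.33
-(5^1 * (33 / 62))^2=-7.08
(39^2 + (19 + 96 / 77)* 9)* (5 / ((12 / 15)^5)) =512296875 / 19712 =25989.09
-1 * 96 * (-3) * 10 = 2880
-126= -126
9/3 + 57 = 60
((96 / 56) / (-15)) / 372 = -1 / 3255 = -0.00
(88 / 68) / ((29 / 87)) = 66 / 17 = 3.88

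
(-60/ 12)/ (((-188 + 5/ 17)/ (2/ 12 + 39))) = 19975/ 19146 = 1.04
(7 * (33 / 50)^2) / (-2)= -7623 / 5000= -1.52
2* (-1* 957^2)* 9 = -16485282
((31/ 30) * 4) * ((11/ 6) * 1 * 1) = 341/ 45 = 7.58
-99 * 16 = -1584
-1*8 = -8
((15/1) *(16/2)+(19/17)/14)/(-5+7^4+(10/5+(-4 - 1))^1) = 28579/569534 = 0.05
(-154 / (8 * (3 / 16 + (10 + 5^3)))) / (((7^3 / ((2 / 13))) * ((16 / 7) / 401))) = -4411 / 393666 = -0.01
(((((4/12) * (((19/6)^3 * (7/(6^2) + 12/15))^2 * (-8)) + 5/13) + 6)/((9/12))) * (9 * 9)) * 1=-19549111707373/68234400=-286499.36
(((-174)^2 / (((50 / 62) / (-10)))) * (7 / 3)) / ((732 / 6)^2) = -1094982 / 18605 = -58.85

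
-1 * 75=-75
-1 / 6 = -0.17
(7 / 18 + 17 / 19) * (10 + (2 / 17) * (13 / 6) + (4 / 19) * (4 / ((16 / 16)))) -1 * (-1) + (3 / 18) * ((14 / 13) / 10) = 164382178 / 10770435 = 15.26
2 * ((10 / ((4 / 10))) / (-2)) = -25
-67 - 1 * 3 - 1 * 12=-82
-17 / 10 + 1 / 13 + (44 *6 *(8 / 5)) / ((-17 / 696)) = -38222339 / 2210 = -17295.18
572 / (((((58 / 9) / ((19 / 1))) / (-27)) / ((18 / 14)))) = -11884158 / 203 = -58542.65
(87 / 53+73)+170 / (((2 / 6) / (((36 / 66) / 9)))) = 61536 / 583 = 105.55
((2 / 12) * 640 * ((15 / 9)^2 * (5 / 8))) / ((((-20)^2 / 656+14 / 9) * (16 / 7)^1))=179375 / 4794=37.42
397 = 397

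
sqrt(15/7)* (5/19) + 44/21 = 5* sqrt(105)/133 + 44/21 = 2.48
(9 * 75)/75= 9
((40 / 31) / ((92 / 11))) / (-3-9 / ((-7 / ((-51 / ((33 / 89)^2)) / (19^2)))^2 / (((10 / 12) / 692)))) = -0.05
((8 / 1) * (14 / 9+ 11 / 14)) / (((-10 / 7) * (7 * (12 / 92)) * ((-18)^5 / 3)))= 1357 / 59521392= 0.00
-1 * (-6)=6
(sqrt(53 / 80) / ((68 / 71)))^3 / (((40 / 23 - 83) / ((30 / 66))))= -436293509 * sqrt(265) / 2068610396160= -0.00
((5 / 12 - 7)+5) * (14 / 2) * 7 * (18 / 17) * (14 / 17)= -19551 / 289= -67.65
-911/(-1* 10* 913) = 0.10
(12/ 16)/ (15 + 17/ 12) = 9/ 197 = 0.05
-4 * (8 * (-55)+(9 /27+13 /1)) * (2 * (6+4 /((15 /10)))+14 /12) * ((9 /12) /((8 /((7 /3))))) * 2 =41440 /3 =13813.33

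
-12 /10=-1.20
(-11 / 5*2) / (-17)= 22 / 85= 0.26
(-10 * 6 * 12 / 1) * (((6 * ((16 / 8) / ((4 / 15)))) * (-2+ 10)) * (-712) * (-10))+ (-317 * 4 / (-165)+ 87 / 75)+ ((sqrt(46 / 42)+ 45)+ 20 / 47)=-71559415495666 / 38775+ sqrt(483) / 21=-1845503944.68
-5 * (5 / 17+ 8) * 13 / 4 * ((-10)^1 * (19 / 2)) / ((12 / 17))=290225 / 16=18139.06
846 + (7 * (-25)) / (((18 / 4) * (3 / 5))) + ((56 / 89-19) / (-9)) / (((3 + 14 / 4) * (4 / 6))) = 24418159 / 31239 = 781.66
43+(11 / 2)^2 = 293 / 4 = 73.25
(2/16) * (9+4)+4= 45/8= 5.62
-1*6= -6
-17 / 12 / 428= -17 / 5136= -0.00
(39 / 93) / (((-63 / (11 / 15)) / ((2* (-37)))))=10582 / 29295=0.36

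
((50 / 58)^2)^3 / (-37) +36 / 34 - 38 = -13825465077381 / 374143868909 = -36.95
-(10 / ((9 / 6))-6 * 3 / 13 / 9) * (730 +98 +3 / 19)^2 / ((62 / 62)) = -20962639050 / 4693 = -4466788.63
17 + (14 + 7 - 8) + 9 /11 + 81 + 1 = 112.82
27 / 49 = 0.55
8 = 8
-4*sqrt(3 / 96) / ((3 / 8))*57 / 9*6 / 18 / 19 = -4*sqrt(2) / 27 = -0.21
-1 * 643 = -643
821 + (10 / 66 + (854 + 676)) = 77588 / 33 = 2351.15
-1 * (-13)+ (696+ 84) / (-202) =923 / 101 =9.14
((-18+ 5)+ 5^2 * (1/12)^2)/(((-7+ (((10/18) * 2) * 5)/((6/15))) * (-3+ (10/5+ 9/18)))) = 1847/496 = 3.72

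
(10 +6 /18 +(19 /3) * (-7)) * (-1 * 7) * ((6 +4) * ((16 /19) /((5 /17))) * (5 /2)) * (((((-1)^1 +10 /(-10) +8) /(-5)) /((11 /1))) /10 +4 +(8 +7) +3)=391458592 /1045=374601.52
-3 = -3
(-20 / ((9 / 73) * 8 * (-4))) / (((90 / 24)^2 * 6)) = 73 / 1215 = 0.06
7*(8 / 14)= 4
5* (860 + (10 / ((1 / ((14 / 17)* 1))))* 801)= 633800 / 17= 37282.35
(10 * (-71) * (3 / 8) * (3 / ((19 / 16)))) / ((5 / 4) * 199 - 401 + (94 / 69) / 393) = 1386221040 / 313763663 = 4.42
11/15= 0.73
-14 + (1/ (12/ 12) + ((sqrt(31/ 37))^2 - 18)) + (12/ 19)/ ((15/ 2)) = -105724/ 3515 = -30.08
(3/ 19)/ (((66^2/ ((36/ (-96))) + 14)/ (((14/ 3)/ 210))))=-1/ 3306570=-0.00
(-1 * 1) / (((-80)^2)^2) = -0.00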